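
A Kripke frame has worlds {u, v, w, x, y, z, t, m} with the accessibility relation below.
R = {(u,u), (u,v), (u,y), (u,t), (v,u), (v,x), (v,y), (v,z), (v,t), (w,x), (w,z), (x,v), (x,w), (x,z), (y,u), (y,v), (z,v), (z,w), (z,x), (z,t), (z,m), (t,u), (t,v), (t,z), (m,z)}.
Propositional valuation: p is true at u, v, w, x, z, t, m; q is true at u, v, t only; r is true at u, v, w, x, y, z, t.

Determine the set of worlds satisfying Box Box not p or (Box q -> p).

u, v, w, x, z, t, m

Let φ = Box Box not p or (Box q -> p). Evaluate φ at each world:
  u (successors {u, v, y, t}): φ is true.
  v (successors {u, x, y, z, t}): φ is true.
  w (successors {x, z}): φ is true.
  x (successors {v, w, z}): φ is true.
  y (successors {u, v}): φ is false.
  z (successors {v, w, x, t, m}): φ is true.
  t (successors {u, v, z}): φ is true.
  m (successors {z}): φ is true.
For instance, at w:
  At w: Box Box not p is false, Box q -> p is true, so Box Box not p or (Box q -> p) is true.
    At w: Box Box not p requires Box not p at every successor {x, z}.
      Box not p fails at x, so Box Box not p is false at w.
    At w: Box q is false, p is true, so Box q -> p is true.
      At w: Box q requires q at every successor {x, z}.
        q fails at x, so Box q is false at w.
Satisfying worlds: {u, v, w, x, z, t, m}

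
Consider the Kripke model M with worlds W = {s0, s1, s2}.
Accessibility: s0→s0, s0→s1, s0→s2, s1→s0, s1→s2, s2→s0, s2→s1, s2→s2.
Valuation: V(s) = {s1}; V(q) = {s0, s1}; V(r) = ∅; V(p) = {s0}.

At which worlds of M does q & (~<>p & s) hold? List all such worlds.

Let φ = q & (~<>p & s). Evaluate φ at each world:
  s0 (successors {s0, s1, s2}): φ is false.
  s1 (successors {s0, s2}): φ is false.
  s2 (successors {s0, s1, s2}): φ is false.
For instance, at s0:
  At s0: q is true, ~<>p & s is false, so q & (~<>p & s) is false.
    At s0: ~<>p is false, s is false, so ~<>p & s is false.
      At s0: <>p is true, so ~<>p is false.
Satisfying worlds: none.

none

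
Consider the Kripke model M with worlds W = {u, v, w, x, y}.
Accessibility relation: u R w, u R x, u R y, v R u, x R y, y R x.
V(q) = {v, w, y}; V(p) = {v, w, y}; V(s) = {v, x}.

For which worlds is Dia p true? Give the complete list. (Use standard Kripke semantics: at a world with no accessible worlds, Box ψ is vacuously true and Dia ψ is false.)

u, x

Let φ = Dia p. Evaluate φ at each world:
  u (successors {w, x, y}): φ is true.
  v (successors {u}): φ is false.
  w (successors ∅): φ is false.
  x (successors {y}): φ is true.
  y (successors {x}): φ is false.
For instance, at y:
  At y: Dia p requires p at some successor in {x}.
    At x: p is false.
  So Dia p is false at y.
Satisfying worlds: {u, x}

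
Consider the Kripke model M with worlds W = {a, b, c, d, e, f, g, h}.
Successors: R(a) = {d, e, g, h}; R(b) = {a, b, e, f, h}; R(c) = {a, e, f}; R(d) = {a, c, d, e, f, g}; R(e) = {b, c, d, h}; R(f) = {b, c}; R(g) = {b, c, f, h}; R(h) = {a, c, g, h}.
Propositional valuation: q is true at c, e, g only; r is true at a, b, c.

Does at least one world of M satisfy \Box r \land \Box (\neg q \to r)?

Let φ = \Box r \land \Box (\neg q \to r). Evaluate φ at each world:
  a (successors {d, e, g, h}): φ is false.
  b (successors {a, b, e, f, h}): φ is false.
  c (successors {a, e, f}): φ is false.
  d (successors {a, c, d, e, f, g}): φ is false.
  e (successors {b, c, d, h}): φ is false.
  f (successors {b, c}): φ is true.
  g (successors {b, c, f, h}): φ is false.
  h (successors {a, c, g, h}): φ is false.
Detail at f (witness):
  At f: \Box r is true, \Box (\neg q \to r) is true, so \Box r \land \Box (\neg q \to r) is true.
    At f: \Box r requires r at every successor {b, c}.
      At b: r is true.
      At c: r is true.
    So \Box r is true at f.
    At f: \Box (\neg q \to r) requires \neg q \to r at every successor {b, c}.
      At b: \neg q \to r is true.
      At c: \neg q \to r is true.
    So \Box (\neg q \to r) is true at f.

Yes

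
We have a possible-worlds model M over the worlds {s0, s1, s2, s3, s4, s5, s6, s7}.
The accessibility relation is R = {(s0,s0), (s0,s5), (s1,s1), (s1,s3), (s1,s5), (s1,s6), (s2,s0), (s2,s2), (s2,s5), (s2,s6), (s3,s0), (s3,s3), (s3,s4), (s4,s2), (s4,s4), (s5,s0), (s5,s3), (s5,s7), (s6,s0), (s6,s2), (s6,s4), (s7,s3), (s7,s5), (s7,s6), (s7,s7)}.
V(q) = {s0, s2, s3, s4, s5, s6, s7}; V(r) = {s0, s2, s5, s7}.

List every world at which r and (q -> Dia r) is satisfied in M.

Let φ = r and (q -> Dia r). Evaluate φ at each world:
  s0 (successors {s0, s5}): φ is true.
  s1 (successors {s1, s3, s5, s6}): φ is false.
  s2 (successors {s0, s2, s5, s6}): φ is true.
  s3 (successors {s0, s3, s4}): φ is false.
  s4 (successors {s2, s4}): φ is false.
  s5 (successors {s0, s3, s7}): φ is true.
  s6 (successors {s0, s2, s4}): φ is false.
  s7 (successors {s3, s5, s6, s7}): φ is true.
For instance, at s1:
  At s1: r is false, q -> Dia r is true, so r and (q -> Dia r) is false.
    At s1: q is false, Dia r is true, so q -> Dia r is true.
      At s1: Dia r requires r at some successor in {s1, s3, s5, s6}.
        r holds at s5, so Dia r is true at s1.
Satisfying worlds: {s0, s2, s5, s7}

s0, s2, s5, s7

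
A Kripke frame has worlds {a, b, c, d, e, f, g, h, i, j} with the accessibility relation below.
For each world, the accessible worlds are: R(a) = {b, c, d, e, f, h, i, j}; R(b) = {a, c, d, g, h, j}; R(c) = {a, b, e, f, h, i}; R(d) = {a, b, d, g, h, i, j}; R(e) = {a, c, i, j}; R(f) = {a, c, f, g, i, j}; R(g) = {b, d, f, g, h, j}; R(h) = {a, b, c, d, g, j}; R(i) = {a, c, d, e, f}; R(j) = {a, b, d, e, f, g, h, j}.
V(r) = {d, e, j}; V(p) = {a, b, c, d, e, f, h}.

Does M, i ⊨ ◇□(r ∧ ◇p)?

No

At i: ◇□(r ∧ ◇p) requires □(r ∧ ◇p) at some successor in {a, c, d, e, f}.
  At a: □(r ∧ ◇p) is false.
  At c: □(r ∧ ◇p) is false.
  At d: □(r ∧ ◇p) is false.
  At e: □(r ∧ ◇p) is false.
  At f: □(r ∧ ◇p) is false.
So ◇□(r ∧ ◇p) is false at i.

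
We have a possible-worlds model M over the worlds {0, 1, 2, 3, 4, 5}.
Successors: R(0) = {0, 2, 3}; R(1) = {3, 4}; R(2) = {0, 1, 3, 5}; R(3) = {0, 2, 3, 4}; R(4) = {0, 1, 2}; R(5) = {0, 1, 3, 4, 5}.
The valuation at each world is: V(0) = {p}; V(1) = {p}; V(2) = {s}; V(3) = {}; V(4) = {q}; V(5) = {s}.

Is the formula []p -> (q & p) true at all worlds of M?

Yes

Recall that []ψ holds at a world iff ψ holds at every accessible world, and <>ψ holds iff ψ holds at some accessible world.
Let φ = []p -> (q & p). Evaluate φ at each world:
  0 (successors {0, 2, 3}): φ is true.
  1 (successors {3, 4}): φ is true.
  2 (successors {0, 1, 3, 5}): φ is true.
  3 (successors {0, 2, 3, 4}): φ is true.
  4 (successors {0, 1, 2}): φ is true.
  5 (successors {0, 1, 3, 4, 5}): φ is true.
For instance, at 3:
  At 3: []p is false, q & p is false, so []p -> (q & p) is true.
    At 3: []p requires p at every successor {0, 2, 3, 4}.
      p fails at 2, so []p is false at 3.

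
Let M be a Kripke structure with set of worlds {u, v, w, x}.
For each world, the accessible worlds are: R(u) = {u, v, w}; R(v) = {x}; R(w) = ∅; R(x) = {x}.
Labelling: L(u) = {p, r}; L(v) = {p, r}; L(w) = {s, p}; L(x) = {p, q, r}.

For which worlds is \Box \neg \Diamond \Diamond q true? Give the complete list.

w

Recall that \Box ψ holds at a world iff ψ holds at every accessible world, and \Diamond ψ holds iff ψ holds at some accessible world.
Let φ = \Box \neg \Diamond \Diamond q. Evaluate φ at each world:
  u (successors {u, v, w}): φ is false.
  v (successors {x}): φ is false.
  w (successors ∅): φ is true.
  x (successors {x}): φ is false.
For instance, at x:
  At x: \Box \neg \Diamond \Diamond q requires \neg \Diamond \Diamond q at every successor {x}.
    \neg \Diamond \Diamond q fails at x, so \Box \neg \Diamond \Diamond q is false at x.
      At x: \Diamond \Diamond q is true, so \neg \Diamond \Diamond q is false.
Satisfying worlds: {w}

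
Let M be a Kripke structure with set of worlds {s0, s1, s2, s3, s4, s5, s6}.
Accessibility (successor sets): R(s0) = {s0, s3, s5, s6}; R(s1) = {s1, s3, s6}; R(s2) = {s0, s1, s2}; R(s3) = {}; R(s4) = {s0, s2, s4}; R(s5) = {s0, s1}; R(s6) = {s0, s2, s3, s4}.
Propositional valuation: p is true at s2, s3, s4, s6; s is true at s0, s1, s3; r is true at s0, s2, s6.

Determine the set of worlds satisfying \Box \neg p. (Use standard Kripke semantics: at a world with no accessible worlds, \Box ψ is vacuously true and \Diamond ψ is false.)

Let φ = \Box \neg p. Evaluate φ at each world:
  s0 (successors {s0, s3, s5, s6}): φ is false.
  s1 (successors {s1, s3, s6}): φ is false.
  s2 (successors {s0, s1, s2}): φ is false.
  s3 (successors ∅): φ is true.
  s4 (successors {s0, s2, s4}): φ is false.
  s5 (successors {s0, s1}): φ is true.
  s6 (successors {s0, s2, s3, s4}): φ is false.
For instance, at s5:
  At s5: \Box \neg p requires \neg p at every successor {s0, s1}.
    At s0: \neg p is true.
    At s1: \neg p is true.
  So \Box \neg p is true at s5.
Satisfying worlds: {s3, s5}

s3, s5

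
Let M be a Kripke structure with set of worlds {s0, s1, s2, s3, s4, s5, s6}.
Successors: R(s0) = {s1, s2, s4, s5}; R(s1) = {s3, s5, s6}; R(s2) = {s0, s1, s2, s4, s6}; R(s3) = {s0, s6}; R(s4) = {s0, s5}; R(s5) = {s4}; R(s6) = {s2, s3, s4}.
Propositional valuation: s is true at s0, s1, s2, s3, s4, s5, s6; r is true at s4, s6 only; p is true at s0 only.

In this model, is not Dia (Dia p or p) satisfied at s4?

At s4: Dia (Dia p or p) is true, so not Dia (Dia p or p) is false.
  At s4: Dia (Dia p or p) requires Dia p or p at some successor in {s0, s5}.
    Dia p or p holds at s0, so Dia (Dia p or p) is true at s4.
      At s0: Dia p is false, p is true, so Dia p or p is true.

No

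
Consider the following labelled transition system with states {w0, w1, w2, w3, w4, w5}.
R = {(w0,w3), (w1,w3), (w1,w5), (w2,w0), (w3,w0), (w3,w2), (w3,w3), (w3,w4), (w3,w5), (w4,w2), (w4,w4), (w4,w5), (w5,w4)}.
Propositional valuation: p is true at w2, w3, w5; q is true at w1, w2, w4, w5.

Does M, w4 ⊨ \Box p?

At w4: \Box p requires p at every successor {w2, w4, w5}.
  p fails at w4, so \Box p is false at w4.

No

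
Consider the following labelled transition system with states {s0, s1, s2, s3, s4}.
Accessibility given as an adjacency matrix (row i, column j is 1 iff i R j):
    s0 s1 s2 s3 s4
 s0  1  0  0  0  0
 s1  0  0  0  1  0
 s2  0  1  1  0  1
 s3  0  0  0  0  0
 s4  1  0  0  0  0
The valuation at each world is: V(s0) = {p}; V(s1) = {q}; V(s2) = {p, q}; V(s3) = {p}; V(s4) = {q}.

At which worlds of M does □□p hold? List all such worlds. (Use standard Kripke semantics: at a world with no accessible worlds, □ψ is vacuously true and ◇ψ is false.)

s0, s1, s3, s4

Let φ = □□p. Evaluate φ at each world:
  s0 (successors {s0}): φ is true.
  s1 (successors {s3}): φ is true.
  s2 (successors {s1, s2, s4}): φ is false.
  s3 (successors ∅): φ is true.
  s4 (successors {s0}): φ is true.
For instance, at s4:
  At s4: □□p requires □p at every successor {s0}.
      At s0: □p requires p at every successor {s0}.
        At s0: p is true.
      So □p is true at s0.
  So □□p is true at s4.
Satisfying worlds: {s0, s1, s3, s4}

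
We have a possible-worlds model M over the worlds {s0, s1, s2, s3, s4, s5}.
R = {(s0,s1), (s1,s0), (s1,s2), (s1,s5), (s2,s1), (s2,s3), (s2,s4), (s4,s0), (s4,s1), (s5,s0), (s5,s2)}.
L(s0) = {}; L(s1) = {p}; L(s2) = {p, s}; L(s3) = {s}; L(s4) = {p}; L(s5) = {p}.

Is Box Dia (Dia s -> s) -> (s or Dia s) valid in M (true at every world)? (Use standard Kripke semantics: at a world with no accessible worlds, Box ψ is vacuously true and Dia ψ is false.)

No

Recall that Box ψ holds at a world iff ψ holds at every accessible world, and Dia ψ holds iff ψ holds at some accessible world.
Let φ = Box Dia (Dia s -> s) -> (s or Dia s). Evaluate φ at each world:
  s0 (successors {s1}): φ is false.
  s1 (successors {s0, s2, s5}): φ is true.
  s2 (successors {s1, s3, s4}): φ is true.
  s3 (successors ∅): φ is true.
  s4 (successors {s0, s1}): φ is true.
  s5 (successors {s0, s2}): φ is true.
Detail at s0 (counterexample):
  At s0: Box Dia (Dia s -> s) is true, s or Dia s is false, so Box Dia (Dia s -> s) -> (s or Dia s) is false.
    At s0: Box Dia (Dia s -> s) requires Dia (Dia s -> s) at every successor {s1}.
      At s1: Dia (Dia s -> s) is true.
    So Box Dia (Dia s -> s) is true at s0.
    At s0: s is false, Dia s is false, so s or Dia s is false.
      At s0: Dia s requires s at some successor in {s1}.
        At s1: s is false.
      So Dia s is false at s0.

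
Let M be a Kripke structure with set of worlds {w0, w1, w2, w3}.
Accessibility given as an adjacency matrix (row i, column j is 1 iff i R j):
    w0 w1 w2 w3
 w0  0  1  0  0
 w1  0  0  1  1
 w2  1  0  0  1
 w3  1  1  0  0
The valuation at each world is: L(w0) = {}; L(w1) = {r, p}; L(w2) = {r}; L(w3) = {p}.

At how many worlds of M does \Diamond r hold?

3

Let φ = \Diamond r. Evaluate φ at each world:
  w0 (successors {w1}): φ is true.
  w1 (successors {w2, w3}): φ is true.
  w2 (successors {w0, w3}): φ is false.
  w3 (successors {w0, w1}): φ is true.
For instance, at w3:
  At w3: \Diamond r requires r at some successor in {w0, w1}.
    r holds at w1, so \Diamond r is true at w3.
Satisfying worlds: {w0, w1, w3}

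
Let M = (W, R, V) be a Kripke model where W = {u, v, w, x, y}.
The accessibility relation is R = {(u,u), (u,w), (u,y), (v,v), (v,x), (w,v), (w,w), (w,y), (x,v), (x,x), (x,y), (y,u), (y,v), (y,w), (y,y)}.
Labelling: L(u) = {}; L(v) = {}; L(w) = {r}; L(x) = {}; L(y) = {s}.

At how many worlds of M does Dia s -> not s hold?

Recall that Dia ψ holds at a world iff ψ holds at some accessible world.
Let φ = Dia s -> not s. Evaluate φ at each world:
  u (successors {u, w, y}): φ is true.
  v (successors {v, x}): φ is true.
  w (successors {v, w, y}): φ is true.
  x (successors {v, x, y}): φ is true.
  y (successors {u, v, w, y}): φ is false.
For instance, at w:
  At w: Dia s is true, not s is true, so Dia s -> not s is true.
    At w: Dia s requires s at some successor in {v, w, y}.
      s holds at y, so Dia s is true at w.
Satisfying worlds: {u, v, w, x}

4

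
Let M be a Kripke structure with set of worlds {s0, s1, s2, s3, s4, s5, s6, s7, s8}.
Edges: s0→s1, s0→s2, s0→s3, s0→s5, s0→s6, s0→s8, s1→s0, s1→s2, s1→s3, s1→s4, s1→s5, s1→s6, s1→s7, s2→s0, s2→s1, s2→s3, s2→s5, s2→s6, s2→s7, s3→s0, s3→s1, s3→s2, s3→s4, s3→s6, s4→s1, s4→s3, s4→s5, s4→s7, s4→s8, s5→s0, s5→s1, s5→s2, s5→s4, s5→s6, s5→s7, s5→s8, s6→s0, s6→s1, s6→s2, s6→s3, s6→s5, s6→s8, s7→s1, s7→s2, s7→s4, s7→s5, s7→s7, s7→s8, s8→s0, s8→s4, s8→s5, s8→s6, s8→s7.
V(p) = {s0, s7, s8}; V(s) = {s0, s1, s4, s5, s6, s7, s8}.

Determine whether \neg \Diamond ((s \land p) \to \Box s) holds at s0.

Recall that \Box ψ holds at a world iff ψ holds at every accessible world, and \Diamond ψ holds iff ψ holds at some accessible world.
At s0: \Diamond ((s \land p) \to \Box s) is true, so \neg \Diamond ((s \land p) \to \Box s) is false.
  At s0: \Diamond ((s \land p) \to \Box s) requires (s \land p) \to \Box s at some successor in {s1, s2, s3, s5, s6, s8}.
    (s \land p) \to \Box s holds at s1, so \Diamond ((s \land p) \to \Box s) is true at s0.
      At s1: s \land p is false, \Box s is false, so (s \land p) \to \Box s is true.

No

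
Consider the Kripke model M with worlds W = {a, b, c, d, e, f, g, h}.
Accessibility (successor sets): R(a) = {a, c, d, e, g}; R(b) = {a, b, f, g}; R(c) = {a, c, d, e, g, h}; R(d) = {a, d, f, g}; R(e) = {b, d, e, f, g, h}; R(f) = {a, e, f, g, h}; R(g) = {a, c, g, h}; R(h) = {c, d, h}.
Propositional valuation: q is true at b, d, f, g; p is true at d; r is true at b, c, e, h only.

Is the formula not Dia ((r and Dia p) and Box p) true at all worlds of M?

Yes

Let φ = not Dia ((r and Dia p) and Box p). Evaluate φ at each world:
  a (successors {a, c, d, e, g}): φ is true.
  b (successors {a, b, f, g}): φ is true.
  c (successors {a, c, d, e, g, h}): φ is true.
  d (successors {a, d, f, g}): φ is true.
  e (successors {b, d, e, f, g, h}): φ is true.
  f (successors {a, e, f, g, h}): φ is true.
  g (successors {a, c, g, h}): φ is true.
  h (successors {c, d, h}): φ is true.
For instance, at h:
  At h: Dia ((r and Dia p) and Box p) is false, so not Dia ((r and Dia p) and Box p) is true.
    At h: Dia ((r and Dia p) and Box p) requires (r and Dia p) and Box p at some successor in {c, d, h}.
      At c: (r and Dia p) and Box p is false.
      At d: (r and Dia p) and Box p is false.
      At h: (r and Dia p) and Box p is false.
    So Dia ((r and Dia p) and Box p) is false at h.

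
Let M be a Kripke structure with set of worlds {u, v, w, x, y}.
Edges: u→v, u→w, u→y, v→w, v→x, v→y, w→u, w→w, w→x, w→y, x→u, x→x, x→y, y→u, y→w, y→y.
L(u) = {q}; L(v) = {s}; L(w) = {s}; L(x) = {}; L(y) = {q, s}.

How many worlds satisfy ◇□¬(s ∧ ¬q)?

Let φ = ◇□¬(s ∧ ¬q). Evaluate φ at each world:
  u (successors {v, w, y}): φ is false.
  v (successors {w, x, y}): φ is true.
  w (successors {u, w, x, y}): φ is true.
  x (successors {u, x, y}): φ is true.
  y (successors {u, w, y}): φ is false.
For instance, at v:
  At v: ◇□¬(s ∧ ¬q) requires □¬(s ∧ ¬q) at some successor in {w, x, y}.
    □¬(s ∧ ¬q) holds at x, so ◇□¬(s ∧ ¬q) is true at v.
      At x: □¬(s ∧ ¬q) requires ¬(s ∧ ¬q) at every successor {u, x, y}.
        At u: ¬(s ∧ ¬q) is true.
        At x: ¬(s ∧ ¬q) is true.
        At y: ¬(s ∧ ¬q) is true.
      So □¬(s ∧ ¬q) is true at x.
Satisfying worlds: {v, w, x}

3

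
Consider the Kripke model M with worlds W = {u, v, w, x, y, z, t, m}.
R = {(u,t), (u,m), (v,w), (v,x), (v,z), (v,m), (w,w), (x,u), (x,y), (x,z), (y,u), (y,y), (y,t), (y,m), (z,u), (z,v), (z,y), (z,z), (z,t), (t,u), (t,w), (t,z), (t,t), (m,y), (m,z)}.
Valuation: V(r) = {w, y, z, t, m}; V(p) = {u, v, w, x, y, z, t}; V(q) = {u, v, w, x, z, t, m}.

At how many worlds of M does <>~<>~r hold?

Recall that <>ψ holds at a world iff ψ holds at some accessible world.
Let φ = <>~<>~r. Evaluate φ at each world:
  u (successors {t, m}): φ is true.
  v (successors {w, x, z, m}): φ is true.
  w (successors {w}): φ is true.
  x (successors {u, y, z}): φ is true.
  y (successors {u, y, t, m}): φ is true.
  z (successors {u, v, y, z, t}): φ is true.
  t (successors {u, w, z, t}): φ is true.
  m (successors {y, z}): φ is false.
For instance, at y:
  At y: <>~<>~r requires ~<>~r at some successor in {u, y, t, m}.
    ~<>~r holds at u, so <>~<>~r is true at y.
      At u: <>~r is false, so ~<>~r is true.
Satisfying worlds: {u, v, w, x, y, z, t}

7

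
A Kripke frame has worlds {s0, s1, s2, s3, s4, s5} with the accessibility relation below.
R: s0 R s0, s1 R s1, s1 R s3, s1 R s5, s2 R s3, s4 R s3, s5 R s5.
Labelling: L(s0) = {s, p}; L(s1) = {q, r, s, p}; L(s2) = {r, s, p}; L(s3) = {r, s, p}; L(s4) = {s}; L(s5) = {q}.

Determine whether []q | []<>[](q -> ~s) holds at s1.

No

At s1: []q is false, []<>[](q -> ~s) is false, so []q | []<>[](q -> ~s) is false.
  At s1: []q requires q at every successor {s1, s3, s5}.
    q fails at s3, so []q is false at s1.
  At s1: []<>[](q -> ~s) requires <>[](q -> ~s) at every successor {s1, s3, s5}.
    <>[](q -> ~s) fails at s3, so []<>[](q -> ~s) is false at s1.
      At s3: no accessible worlds, so <>[](q -> ~s) is false.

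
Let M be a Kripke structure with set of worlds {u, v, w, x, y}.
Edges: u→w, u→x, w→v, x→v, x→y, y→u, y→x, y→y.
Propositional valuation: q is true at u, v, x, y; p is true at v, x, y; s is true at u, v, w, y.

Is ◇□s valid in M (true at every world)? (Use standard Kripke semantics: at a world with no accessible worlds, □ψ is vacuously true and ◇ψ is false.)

No

Let φ = ◇□s. Evaluate φ at each world:
  u (successors {w, x}): φ is true.
  v (successors ∅): φ is false.
  w (successors {v}): φ is true.
  x (successors {v, y}): φ is true.
  y (successors {u, x, y}): φ is true.
Detail at v (counterexample):
  At v: no accessible worlds, so ◇□s is false.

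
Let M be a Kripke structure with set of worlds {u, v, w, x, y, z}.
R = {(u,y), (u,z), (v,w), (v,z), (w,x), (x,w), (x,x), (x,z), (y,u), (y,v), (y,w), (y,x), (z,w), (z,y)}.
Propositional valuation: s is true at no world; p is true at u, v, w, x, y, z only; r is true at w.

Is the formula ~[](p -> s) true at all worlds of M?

Yes

Recall that []ψ holds at a world iff ψ holds at every accessible world, and <>ψ holds iff ψ holds at some accessible world.
Let φ = ~[](p -> s). Evaluate φ at each world:
  u (successors {y, z}): φ is true.
  v (successors {w, z}): φ is true.
  w (successors {x}): φ is true.
  x (successors {w, x, z}): φ is true.
  y (successors {u, v, w, x}): φ is true.
  z (successors {w, y}): φ is true.
For instance, at z:
  At z: [](p -> s) is false, so ~[](p -> s) is true.
    At z: [](p -> s) requires p -> s at every successor {w, y}.
      p -> s fails at w, so [](p -> s) is false at z.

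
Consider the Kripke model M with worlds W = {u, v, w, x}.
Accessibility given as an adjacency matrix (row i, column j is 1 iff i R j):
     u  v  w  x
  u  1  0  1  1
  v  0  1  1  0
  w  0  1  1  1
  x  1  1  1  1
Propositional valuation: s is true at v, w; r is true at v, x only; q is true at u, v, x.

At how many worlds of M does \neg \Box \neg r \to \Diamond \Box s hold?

Let φ = \neg \Box \neg r \to \Diamond \Box s. Evaluate φ at each world:
  u (successors {u, w, x}): φ is false.
  v (successors {v, w}): φ is true.
  w (successors {v, w, x}): φ is true.
  x (successors {u, v, w, x}): φ is true.
For instance, at v:
  At v: \neg \Box \neg r is true, \Diamond \Box s is true, so \neg \Box \neg r \to \Diamond \Box s is true.
    At v: \Box \neg r is false, so \neg \Box \neg r is true.
      At v: \Box \neg r requires \neg r at every successor {v, w}.
        \neg r fails at v, so \Box \neg r is false at v.
    At v: \Diamond \Box s requires \Box s at some successor in {v, w}.
      \Box s holds at v, so \Diamond \Box s is true at v.
Satisfying worlds: {v, w, x}

3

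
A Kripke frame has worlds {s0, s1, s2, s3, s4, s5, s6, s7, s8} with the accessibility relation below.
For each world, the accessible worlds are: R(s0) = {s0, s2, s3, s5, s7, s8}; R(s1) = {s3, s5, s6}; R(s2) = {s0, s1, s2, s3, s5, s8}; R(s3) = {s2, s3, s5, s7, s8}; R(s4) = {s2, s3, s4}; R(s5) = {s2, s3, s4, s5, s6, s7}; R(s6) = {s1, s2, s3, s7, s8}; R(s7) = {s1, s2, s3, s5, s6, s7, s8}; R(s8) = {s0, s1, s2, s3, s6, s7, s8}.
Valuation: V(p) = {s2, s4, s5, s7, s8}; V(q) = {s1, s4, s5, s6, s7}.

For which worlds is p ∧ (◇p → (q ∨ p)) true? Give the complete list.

s2, s4, s5, s7, s8

Let φ = p ∧ (◇p → (q ∨ p)). Evaluate φ at each world:
  s0 (successors {s0, s2, s3, s5, s7, s8}): φ is false.
  s1 (successors {s3, s5, s6}): φ is false.
  s2 (successors {s0, s1, s2, s3, s5, s8}): φ is true.
  s3 (successors {s2, s3, s5, s7, s8}): φ is false.
  s4 (successors {s2, s3, s4}): φ is true.
  s5 (successors {s2, s3, s4, s5, s6, s7}): φ is true.
  s6 (successors {s1, s2, s3, s7, s8}): φ is false.
  s7 (successors {s1, s2, s3, s5, s6, s7, s8}): φ is true.
  s8 (successors {s0, s1, s2, s3, s6, s7, s8}): φ is true.
For instance, at s5:
  At s5: p is true, ◇p → (q ∨ p) is true, so p ∧ (◇p → (q ∨ p)) is true.
    At s5: ◇p is true, q ∨ p is true, so ◇p → (q ∨ p) is true.
      At s5: ◇p requires p at some successor in {s2, s3, s4, s5, s6, s7}.
        p holds at s2, so ◇p is true at s5.
Satisfying worlds: {s2, s4, s5, s7, s8}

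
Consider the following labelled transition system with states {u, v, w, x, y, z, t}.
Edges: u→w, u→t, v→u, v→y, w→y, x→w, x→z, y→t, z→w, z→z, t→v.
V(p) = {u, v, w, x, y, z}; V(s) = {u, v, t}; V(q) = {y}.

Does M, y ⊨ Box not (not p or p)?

No

Recall that Box ψ holds at a world iff ψ holds at every accessible world, and Dia ψ holds iff ψ holds at some accessible world.
At y: Box not (not p or p) requires not (not p or p) at every successor {t}.
  not (not p or p) fails at t, so Box not (not p or p) is false at y.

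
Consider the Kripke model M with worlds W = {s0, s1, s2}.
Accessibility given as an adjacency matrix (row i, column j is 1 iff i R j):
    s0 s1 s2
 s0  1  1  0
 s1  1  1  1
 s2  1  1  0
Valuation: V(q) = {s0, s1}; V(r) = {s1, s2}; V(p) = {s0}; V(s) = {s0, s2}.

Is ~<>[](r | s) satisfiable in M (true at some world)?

Let φ = ~<>[](r | s). Evaluate φ at each world:
  s0 (successors {s0, s1}): φ is false.
  s1 (successors {s0, s1, s2}): φ is false.
  s2 (successors {s0, s1}): φ is false.
For instance, at s1:
  At s1: <>[](r | s) is true, so ~<>[](r | s) is false.
    At s1: <>[](r | s) requires [](r | s) at some successor in {s0, s1, s2}.
      [](r | s) holds at s0, so <>[](r | s) is true at s1.

No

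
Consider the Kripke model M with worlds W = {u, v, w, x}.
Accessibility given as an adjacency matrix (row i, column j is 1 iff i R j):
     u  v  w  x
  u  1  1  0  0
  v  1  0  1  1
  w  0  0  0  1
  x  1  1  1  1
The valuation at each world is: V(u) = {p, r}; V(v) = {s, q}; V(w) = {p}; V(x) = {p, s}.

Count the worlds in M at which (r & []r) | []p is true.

Let φ = (r & []r) | []p. Evaluate φ at each world:
  u (successors {u, v}): φ is false.
  v (successors {u, w, x}): φ is true.
  w (successors {x}): φ is true.
  x (successors {u, v, w, x}): φ is false.
For instance, at u:
  At u: r & []r is false, []p is false, so (r & []r) | []p is false.
    At u: r is true, []r is false, so r & []r is false.
      At u: []r requires r at every successor {u, v}.
        r fails at v, so []r is false at u.
    At u: []p requires p at every successor {u, v}.
      p fails at v, so []p is false at u.
Satisfying worlds: {v, w}

2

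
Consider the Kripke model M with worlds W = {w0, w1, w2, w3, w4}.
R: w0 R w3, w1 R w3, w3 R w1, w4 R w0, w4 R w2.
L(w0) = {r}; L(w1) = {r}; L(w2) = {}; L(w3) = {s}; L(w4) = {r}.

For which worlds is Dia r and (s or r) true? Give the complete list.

w3, w4

Let φ = Dia r and (s or r). Evaluate φ at each world:
  w0 (successors {w3}): φ is false.
  w1 (successors {w3}): φ is false.
  w2 (successors ∅): φ is false.
  w3 (successors {w1}): φ is true.
  w4 (successors {w0, w2}): φ is true.
For instance, at w4:
  At w4: Dia r is true, s or r is true, so Dia r and (s or r) is true.
    At w4: Dia r requires r at some successor in {w0, w2}.
      r holds at w0, so Dia r is true at w4.
Satisfying worlds: {w3, w4}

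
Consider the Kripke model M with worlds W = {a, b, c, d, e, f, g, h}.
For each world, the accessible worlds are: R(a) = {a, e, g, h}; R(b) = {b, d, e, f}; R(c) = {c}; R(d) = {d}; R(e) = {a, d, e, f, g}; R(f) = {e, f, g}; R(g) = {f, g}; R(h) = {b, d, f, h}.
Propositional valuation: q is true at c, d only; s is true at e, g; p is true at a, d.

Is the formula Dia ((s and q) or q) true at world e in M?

At e: Dia ((s and q) or q) requires (s and q) or q at some successor in {a, d, e, f, g}.
  (s and q) or q holds at d, so Dia ((s and q) or q) is true at e.

Yes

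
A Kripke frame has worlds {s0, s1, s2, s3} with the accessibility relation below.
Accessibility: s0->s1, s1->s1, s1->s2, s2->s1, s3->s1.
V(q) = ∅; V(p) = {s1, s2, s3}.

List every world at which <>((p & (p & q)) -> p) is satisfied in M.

Recall that <>ψ holds at a world iff ψ holds at some accessible world.
Let φ = <>((p & (p & q)) -> p). Evaluate φ at each world:
  s0 (successors {s1}): φ is true.
  s1 (successors {s1, s2}): φ is true.
  s2 (successors {s1}): φ is true.
  s3 (successors {s1}): φ is true.
For instance, at s0:
  At s0: <>((p & (p & q)) -> p) requires (p & (p & q)) -> p at some successor in {s1}.
    (p & (p & q)) -> p holds at s1, so <>((p & (p & q)) -> p) is true at s0.
Satisfying worlds: {s0, s1, s2, s3}

s0, s1, s2, s3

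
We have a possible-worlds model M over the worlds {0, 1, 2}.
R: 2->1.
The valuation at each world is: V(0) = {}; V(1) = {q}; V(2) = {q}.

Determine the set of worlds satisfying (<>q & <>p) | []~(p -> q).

0, 1

Let φ = (<>q & <>p) | []~(p -> q). Evaluate φ at each world:
  0 (successors ∅): φ is true.
  1 (successors ∅): φ is true.
  2 (successors {1}): φ is false.
For instance, at 2:
  At 2: <>q & <>p is false, []~(p -> q) is false, so (<>q & <>p) | []~(p -> q) is false.
    At 2: <>q is true, <>p is false, so <>q & <>p is false.
      At 2: <>q requires q at some successor in {1}.
        q holds at 1, so <>q is true at 2.
      At 2: <>p requires p at some successor in {1}.
        At 1: p is false.
      So <>p is false at 2.
    At 2: []~(p -> q) requires ~(p -> q) at every successor {1}.
      ~(p -> q) fails at 1, so []~(p -> q) is false at 2.
Satisfying worlds: {0, 1}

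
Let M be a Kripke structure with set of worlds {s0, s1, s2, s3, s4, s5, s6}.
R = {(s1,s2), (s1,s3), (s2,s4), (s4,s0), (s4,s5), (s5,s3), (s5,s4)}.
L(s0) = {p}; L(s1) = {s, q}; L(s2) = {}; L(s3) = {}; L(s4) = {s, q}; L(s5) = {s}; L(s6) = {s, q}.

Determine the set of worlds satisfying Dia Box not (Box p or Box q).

Let φ = Dia Box not (Box p or Box q). Evaluate φ at each world:
  s0 (successors ∅): φ is false.
  s1 (successors {s2, s3}): φ is true.
  s2 (successors {s4}): φ is false.
  s3 (successors ∅): φ is false.
  s4 (successors {s0, s5}): φ is true.
  s5 (successors {s3, s4}): φ is true.
  s6 (successors ∅): φ is false.
For instance, at s2:
  At s2: Dia Box not (Box p or Box q) requires Box not (Box p or Box q) at some successor in {s4}.
    At s4: Box not (Box p or Box q) is false.
  So Dia Box not (Box p or Box q) is false at s2.
Satisfying worlds: {s1, s4, s5}

s1, s4, s5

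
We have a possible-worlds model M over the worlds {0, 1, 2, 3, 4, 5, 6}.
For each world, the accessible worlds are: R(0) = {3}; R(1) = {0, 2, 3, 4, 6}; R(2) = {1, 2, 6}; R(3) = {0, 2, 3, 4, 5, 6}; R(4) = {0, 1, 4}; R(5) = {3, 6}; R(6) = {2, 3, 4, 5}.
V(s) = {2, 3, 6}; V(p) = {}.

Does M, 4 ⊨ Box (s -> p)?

Recall that Box ψ holds at a world iff ψ holds at every accessible world, and Dia ψ holds iff ψ holds at some accessible world.
At 4: Box (s -> p) requires s -> p at every successor {0, 1, 4}.
  At 0: s -> p is true.
  At 1: s -> p is true.
  At 4: s -> p is true.
So Box (s -> p) is true at 4.

Yes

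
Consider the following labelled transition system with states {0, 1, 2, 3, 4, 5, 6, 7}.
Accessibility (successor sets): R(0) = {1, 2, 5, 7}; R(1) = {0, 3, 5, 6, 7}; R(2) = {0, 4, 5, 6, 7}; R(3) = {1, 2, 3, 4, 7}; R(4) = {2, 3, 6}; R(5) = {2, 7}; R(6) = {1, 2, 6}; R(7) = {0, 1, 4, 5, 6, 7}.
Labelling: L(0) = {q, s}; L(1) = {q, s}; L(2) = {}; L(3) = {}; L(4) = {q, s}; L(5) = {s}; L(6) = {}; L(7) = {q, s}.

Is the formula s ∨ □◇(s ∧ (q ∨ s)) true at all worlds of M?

Recall that □ψ holds at a world iff ψ holds at every accessible world, and ◇ψ holds iff ψ holds at some accessible world.
Let φ = s ∨ □◇(s ∧ (q ∨ s)). Evaluate φ at each world:
  0 (successors {1, 2, 5, 7}): φ is true.
  1 (successors {0, 3, 5, 6, 7}): φ is true.
  2 (successors {0, 4, 5, 6, 7}): φ is false.
  3 (successors {1, 2, 3, 4, 7}): φ is false.
  4 (successors {2, 3, 6}): φ is true.
  5 (successors {2, 7}): φ is true.
  6 (successors {1, 2, 6}): φ is true.
  7 (successors {0, 1, 4, 5, 6, 7}): φ is true.
Detail at 2 (counterexample):
  At 2: s is false, □◇(s ∧ (q ∨ s)) is false, so s ∨ □◇(s ∧ (q ∨ s)) is false.
    At 2: □◇(s ∧ (q ∨ s)) requires ◇(s ∧ (q ∨ s)) at every successor {0, 4, 5, 6, 7}.
      ◇(s ∧ (q ∨ s)) fails at 4, so □◇(s ∧ (q ∨ s)) is false at 2.

No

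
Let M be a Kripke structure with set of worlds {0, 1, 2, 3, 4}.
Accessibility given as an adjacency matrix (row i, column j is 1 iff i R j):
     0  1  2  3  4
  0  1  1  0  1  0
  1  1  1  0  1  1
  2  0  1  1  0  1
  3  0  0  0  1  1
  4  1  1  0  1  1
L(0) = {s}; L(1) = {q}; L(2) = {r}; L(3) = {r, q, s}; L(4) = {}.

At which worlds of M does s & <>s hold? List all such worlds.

Recall that <>ψ holds at a world iff ψ holds at some accessible world.
Let φ = s & <>s. Evaluate φ at each world:
  0 (successors {0, 1, 3}): φ is true.
  1 (successors {0, 1, 3, 4}): φ is false.
  2 (successors {1, 2, 4}): φ is false.
  3 (successors {3, 4}): φ is true.
  4 (successors {0, 1, 3, 4}): φ is false.
For instance, at 1:
  At 1: s is false, <>s is true, so s & <>s is false.
    At 1: <>s requires s at some successor in {0, 1, 3, 4}.
      s holds at 0, so <>s is true at 1.
Satisfying worlds: {0, 3}

0, 3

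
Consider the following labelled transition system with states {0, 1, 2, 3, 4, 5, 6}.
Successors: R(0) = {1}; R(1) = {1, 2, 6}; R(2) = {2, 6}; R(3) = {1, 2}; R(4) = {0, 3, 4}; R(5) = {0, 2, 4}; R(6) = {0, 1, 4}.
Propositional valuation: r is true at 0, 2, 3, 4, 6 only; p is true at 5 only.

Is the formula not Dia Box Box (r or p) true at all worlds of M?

Let φ = not Dia Box Box (r or p). Evaluate φ at each world:
  0 (successors {1}): φ is true.
  1 (successors {1, 2, 6}): φ is true.
  2 (successors {2, 6}): φ is true.
  3 (successors {1, 2}): φ is true.
  4 (successors {0, 3, 4}): φ is true.
  5 (successors {0, 2, 4}): φ is true.
  6 (successors {0, 1, 4}): φ is true.
For instance, at 5:
  At 5: Dia Box Box (r or p) is false, so not Dia Box Box (r or p) is true.
    At 5: Dia Box Box (r or p) requires Box Box (r or p) at some successor in {0, 2, 4}.
      At 0: Box Box (r or p) is false.
      At 2: Box Box (r or p) is false.
      At 4: Box Box (r or p) is false.
    So Dia Box Box (r or p) is false at 5.

Yes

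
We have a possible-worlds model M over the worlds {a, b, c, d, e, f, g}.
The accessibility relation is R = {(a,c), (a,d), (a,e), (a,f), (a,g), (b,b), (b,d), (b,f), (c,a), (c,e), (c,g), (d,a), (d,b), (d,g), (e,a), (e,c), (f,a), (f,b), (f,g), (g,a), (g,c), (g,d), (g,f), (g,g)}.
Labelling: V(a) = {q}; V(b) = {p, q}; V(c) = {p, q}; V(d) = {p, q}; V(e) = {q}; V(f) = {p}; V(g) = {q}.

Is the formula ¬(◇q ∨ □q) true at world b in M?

No

At b: ◇q ∨ □q is true, so ¬(◇q ∨ □q) is false.
  At b: ◇q is true, □q is false, so ◇q ∨ □q is true.
    At b: ◇q requires q at some successor in {b, d, f}.
      q holds at b, so ◇q is true at b.
    At b: □q requires q at every successor {b, d, f}.
      q fails at f, so □q is false at b.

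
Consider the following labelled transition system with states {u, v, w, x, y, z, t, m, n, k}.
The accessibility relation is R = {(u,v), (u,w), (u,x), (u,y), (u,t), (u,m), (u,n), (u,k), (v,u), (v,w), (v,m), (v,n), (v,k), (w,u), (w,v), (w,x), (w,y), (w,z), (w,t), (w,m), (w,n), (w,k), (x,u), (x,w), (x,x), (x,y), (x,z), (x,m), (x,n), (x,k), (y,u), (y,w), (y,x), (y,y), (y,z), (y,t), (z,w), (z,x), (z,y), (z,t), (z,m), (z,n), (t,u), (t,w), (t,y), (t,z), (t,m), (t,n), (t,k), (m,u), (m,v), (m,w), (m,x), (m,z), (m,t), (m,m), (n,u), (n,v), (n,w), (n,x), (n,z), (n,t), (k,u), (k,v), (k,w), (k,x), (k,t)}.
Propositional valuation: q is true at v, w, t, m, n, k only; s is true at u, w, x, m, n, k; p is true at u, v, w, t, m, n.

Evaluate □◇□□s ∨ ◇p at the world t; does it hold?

Yes

At t: □◇□□s is false, ◇p is true, so □◇□□s ∨ ◇p is true.
  At t: □◇□□s requires ◇□□s at every successor {u, w, y, z, m, n, k}.
    ◇□□s fails at u, so □◇□□s is false at t.
      At u: ◇□□s requires □□s at some successor in {v, w, x, y, t, m, n, k}.
        At v: □□s is false.
        At w: □□s is false.
        At x: □□s is false.
        At y: □□s is false.
        At t: □□s is false.
        At m: □□s is false.
        At n: □□s is false.
        At k: □□s is false.
      So ◇□□s is false at u.
  At t: ◇p requires p at some successor in {u, w, y, z, m, n, k}.
    p holds at u, so ◇p is true at t.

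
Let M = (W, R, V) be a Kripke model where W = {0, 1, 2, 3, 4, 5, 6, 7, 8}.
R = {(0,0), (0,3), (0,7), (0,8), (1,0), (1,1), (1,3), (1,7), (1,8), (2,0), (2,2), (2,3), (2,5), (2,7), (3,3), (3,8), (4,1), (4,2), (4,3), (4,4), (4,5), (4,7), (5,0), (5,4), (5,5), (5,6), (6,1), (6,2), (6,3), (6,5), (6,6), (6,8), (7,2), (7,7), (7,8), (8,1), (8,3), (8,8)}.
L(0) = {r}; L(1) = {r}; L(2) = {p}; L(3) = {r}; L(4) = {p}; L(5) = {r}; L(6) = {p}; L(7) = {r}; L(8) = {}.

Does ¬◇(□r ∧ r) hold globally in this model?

Let φ = ¬◇(□r ∧ r). Evaluate φ at each world:
  0 (successors {0, 3, 7, 8}): φ is true.
  1 (successors {0, 1, 3, 7, 8}): φ is true.
  2 (successors {0, 2, 3, 5, 7}): φ is true.
  3 (successors {3, 8}): φ is true.
  4 (successors {1, 2, 3, 4, 5, 7}): φ is true.
  5 (successors {0, 4, 5, 6}): φ is true.
  6 (successors {1, 2, 3, 5, 6, 8}): φ is true.
  7 (successors {2, 7, 8}): φ is true.
  8 (successors {1, 3, 8}): φ is true.
For instance, at 8:
  At 8: ◇(□r ∧ r) is false, so ¬◇(□r ∧ r) is true.
    At 8: ◇(□r ∧ r) requires □r ∧ r at some successor in {1, 3, 8}.
      At 1: □r ∧ r is false.
      At 3: □r ∧ r is false.
      At 8: □r ∧ r is false.
    So ◇(□r ∧ r) is false at 8.

Yes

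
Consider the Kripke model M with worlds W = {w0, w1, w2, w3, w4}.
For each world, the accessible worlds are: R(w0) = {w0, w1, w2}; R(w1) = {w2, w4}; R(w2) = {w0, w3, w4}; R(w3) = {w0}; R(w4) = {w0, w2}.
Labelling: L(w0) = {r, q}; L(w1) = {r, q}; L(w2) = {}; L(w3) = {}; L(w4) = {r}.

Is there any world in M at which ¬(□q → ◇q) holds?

Let φ = ¬(□q → ◇q). Evaluate φ at each world:
  w0 (successors {w0, w1, w2}): φ is false.
  w1 (successors {w2, w4}): φ is false.
  w2 (successors {w0, w3, w4}): φ is false.
  w3 (successors {w0}): φ is false.
  w4 (successors {w0, w2}): φ is false.
For instance, at w2:
  At w2: □q → ◇q is true, so ¬(□q → ◇q) is false.
    At w2: □q is false, ◇q is true, so □q → ◇q is true.
      At w2: □q requires q at every successor {w0, w3, w4}.
        q fails at w3, so □q is false at w2.
      At w2: ◇q requires q at some successor in {w0, w3, w4}.
        q holds at w0, so ◇q is true at w2.

No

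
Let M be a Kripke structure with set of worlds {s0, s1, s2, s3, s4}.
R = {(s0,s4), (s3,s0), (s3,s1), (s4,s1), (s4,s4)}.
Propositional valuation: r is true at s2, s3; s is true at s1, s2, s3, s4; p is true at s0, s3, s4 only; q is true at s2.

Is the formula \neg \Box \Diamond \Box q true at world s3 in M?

Yes

At s3: \Box \Diamond \Box q is false, so \neg \Box \Diamond \Box q is true.
  At s3: \Box \Diamond \Box q requires \Diamond \Box q at every successor {s0, s1}.
    \Diamond \Box q fails at s0, so \Box \Diamond \Box q is false at s3.
      At s0: \Diamond \Box q requires \Box q at some successor in {s4}.
        At s4: \Box q is false.
      So \Diamond \Box q is false at s0.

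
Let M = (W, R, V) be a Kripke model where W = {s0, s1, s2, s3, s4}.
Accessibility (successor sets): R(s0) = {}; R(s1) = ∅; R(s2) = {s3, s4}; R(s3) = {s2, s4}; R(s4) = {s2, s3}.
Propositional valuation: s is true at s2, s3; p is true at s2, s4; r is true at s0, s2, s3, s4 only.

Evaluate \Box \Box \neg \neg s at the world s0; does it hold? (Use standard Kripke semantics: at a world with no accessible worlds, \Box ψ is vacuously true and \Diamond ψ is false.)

Yes

At s0: no accessible worlds, so \Box \Box \neg \neg s holds vacuously.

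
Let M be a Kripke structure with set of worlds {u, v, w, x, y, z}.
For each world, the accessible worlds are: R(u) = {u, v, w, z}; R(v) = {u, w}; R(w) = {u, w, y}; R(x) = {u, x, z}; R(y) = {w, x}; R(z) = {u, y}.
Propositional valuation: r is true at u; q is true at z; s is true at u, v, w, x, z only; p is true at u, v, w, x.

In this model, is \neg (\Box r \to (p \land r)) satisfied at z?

No

At z: \Box r \to (p \land r) is true, so \neg (\Box r \to (p \land r)) is false.
  At z: \Box r is false, p \land r is false, so \Box r \to (p \land r) is true.
    At z: \Box r requires r at every successor {u, y}.
      r fails at y, so \Box r is false at z.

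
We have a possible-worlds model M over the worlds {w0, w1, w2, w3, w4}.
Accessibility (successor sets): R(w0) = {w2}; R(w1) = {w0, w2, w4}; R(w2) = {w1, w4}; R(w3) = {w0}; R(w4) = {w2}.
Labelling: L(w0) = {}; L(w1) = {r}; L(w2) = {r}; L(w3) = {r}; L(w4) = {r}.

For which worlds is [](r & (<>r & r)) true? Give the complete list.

Let φ = [](r & (<>r & r)). Evaluate φ at each world:
  w0 (successors {w2}): φ is true.
  w1 (successors {w0, w2, w4}): φ is false.
  w2 (successors {w1, w4}): φ is true.
  w3 (successors {w0}): φ is false.
  w4 (successors {w2}): φ is true.
For instance, at w0:
  At w0: [](r & (<>r & r)) requires r & (<>r & r) at every successor {w2}.
      At w2: r is true, <>r & r is true, so r & (<>r & r) is true.
  So [](r & (<>r & r)) is true at w0.
Satisfying worlds: {w0, w2, w4}

w0, w2, w4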